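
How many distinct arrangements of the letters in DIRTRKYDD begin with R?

6720

Fix R in the first position and arrange the remaining 8 letters.
Those 8 letters have D appearing 3 times, giving (8)!/(3!) = 6720.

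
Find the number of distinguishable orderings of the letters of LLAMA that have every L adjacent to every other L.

Treat the 2 copies of L as a single block. The multiset to arrange is then {LL, A, A, M}, 4 items in all.
That gives (4)!/(2!) = 12 arrangements.

12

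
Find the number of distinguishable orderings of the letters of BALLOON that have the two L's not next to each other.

900

Total arrangements of BALLOON: 7!/(2!·2!) = 1260.
Arrangements with the L's together: treat LL as one letter, giving (6)!/(2!) = 360.
Hence 1260 − 360 = 900.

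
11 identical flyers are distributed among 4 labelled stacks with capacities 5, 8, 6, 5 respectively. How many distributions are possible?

207

Ignoring the caps, the number of non-negative solutions to x_1+…+x_4 = 11 is C(14,3) = 364.
Subtract solutions that violate a single cap (substitute x_i' = x_i − (cap_i+1)): x_1 ≥ 6 gives C(8,3) = 56; x_2 ≥ 9 gives C(5,3) = 10; x_3 ≥ 7 gives C(7,3) = 35; x_4 ≥ 6 gives C(8,3) = 56. Together 157.
No two caps can be exceeded simultaneously, so the pair terms are all 0.
By inclusion–exclusion the count is 364 − 157 + 0 = 207.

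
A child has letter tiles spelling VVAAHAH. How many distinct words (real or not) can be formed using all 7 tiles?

Letter multiplicities in VVAAHAH: A×3, H×2, V×2.
The number of distinct arrangements is 7!/(3!·2!·2!) = 5040/24 = 210.

210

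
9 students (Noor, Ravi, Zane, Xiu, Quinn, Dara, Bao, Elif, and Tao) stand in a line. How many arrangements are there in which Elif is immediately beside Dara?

Place the 7 others and the Elif-Dara pair as 8 objects in a line; the pair has 2 internal arrangements.
That gives 2 × 8! = 2 × 40320 = 80640.

80640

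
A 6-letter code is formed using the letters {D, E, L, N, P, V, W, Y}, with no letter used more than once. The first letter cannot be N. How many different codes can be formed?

17640

The first letter has 8−1 = 7 choices (anything except N).
The remaining 5 letters are filled from the other 7 symbols without repetition: 7 × 6 × 5 × 4 × 3 = 2520.
Total: 7 × 2520 = 17640.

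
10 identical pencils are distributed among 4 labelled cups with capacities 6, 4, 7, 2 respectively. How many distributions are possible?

By stars and bars, unrestricted non-negative solutions to x_1+…+x_4 = 10 number C(10+3,3) = 286.
Subtract solutions that violate a single cap (substitute x_i' = x_i − (cap_i+1)): x_1 ≥ 7 gives C(6,3) = 20; x_2 ≥ 5 gives C(8,3) = 56; x_3 ≥ 8 gives C(5,3) = 10; x_4 ≥ 3 gives C(10,3) = 120. Together 206.
Add back pairs where two caps are both exceeded: 0 + 0 + 1 + 0 + 10 + 0 = 11.
By inclusion–exclusion the count is 286 − 206 + 11 = 91.

91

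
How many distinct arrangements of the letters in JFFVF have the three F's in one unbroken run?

6

Treat the 3 copies of F as a single block. The multiset to arrange is then {FFF, J, V}, 3 items in all.
All 3 items are distinct, so there are (3)! = 6 arrangements.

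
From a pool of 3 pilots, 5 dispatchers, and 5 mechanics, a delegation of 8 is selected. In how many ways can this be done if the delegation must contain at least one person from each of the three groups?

1240

With no constraint there are C(13,8) = 1287 possible selections.
Subtract selections that omit an entire group: no pilots → C(10,8) = 45; no dispatchers → C(8,8) = 1; no mechanics → C(8,8) = 1.
Add back selections omitting two groups (i.e. drawn from a single group): C(3,8) + C(5,8) + C(5,8) = 0.
By inclusion–exclusion: 1287 − 47 + 0 = 1240.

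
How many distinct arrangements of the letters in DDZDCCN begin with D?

180

Fix D in the first position and arrange the remaining 6 letters.
Those 6 letters have C appearing twice and D appearing twice, giving (6)!/(2!·2!) = 180.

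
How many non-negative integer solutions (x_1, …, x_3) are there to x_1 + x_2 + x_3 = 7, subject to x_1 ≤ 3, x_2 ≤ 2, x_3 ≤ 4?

Ignoring the caps, the number of non-negative solutions to x_1+…+x_3 = 7 is C(9,2) = 36.
Subtract solutions that violate a single cap (substitute x_i' = x_i − (cap_i+1)): x_1 ≥ 4 gives C(5,2) = 10; x_2 ≥ 3 gives C(6,2) = 15; x_3 ≥ 5 gives C(4,2) = 6. Together 31.
Add back pairs where two caps are both exceeded: 1 + 0 + 0 = 1.
By inclusion–exclusion the count is 36 − 31 + 1 = 6.

6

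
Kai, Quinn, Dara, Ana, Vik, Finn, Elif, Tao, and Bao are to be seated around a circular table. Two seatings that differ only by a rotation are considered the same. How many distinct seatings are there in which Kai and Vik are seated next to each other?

Glue Kai and Vik into a block (2 internal orders). Seating 8 units around a circle gives (7)! arrangements.
So 2 × (7)! = 2 × 5040 = 10080.

10080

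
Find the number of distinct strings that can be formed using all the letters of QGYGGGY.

The 7 letters of QGYGGGY have repeats: G appearing 4 times and Y appearing twice.
Dividing 7! = 5040 by 4!·2! = 48 for the repeated letters gives 105.

105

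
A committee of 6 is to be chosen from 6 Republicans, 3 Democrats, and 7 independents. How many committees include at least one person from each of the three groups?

With no constraint there are C(16,6) = 8008 possible selections.
Selections missing a whole group: no Republicans → C(10,6) = 210; no Democrats → C(13,6) = 1716; no independents → C(9,6) = 84.
Add back selections omitting two groups (i.e. drawn from a single group): C(6,6) + C(3,6) + C(7,6) = 8.
By inclusion–exclusion: 8008 − 2010 + 8 = 6006.

6006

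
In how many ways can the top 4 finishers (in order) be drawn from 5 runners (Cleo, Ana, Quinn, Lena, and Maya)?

There are 5 choices for 1st place, 4 for 2nd, and so on down to 2 for position 4.
That gives 5 × 4 × 3 × 2 = 120.

120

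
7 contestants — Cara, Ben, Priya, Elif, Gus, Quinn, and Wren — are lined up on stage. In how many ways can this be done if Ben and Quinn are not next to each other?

3600

Of the 7! = 5040 arrangements, those with Ben and Quinn adjacent number 2 × 6! = 1440 (treat the pair as a block with 2 internal orders).
So 5040 − 1440 = 3600 arrangements keep them apart.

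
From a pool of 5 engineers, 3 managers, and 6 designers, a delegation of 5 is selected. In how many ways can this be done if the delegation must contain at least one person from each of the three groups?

1365

Total 5-person selections from all 14: C(14,5) = 2002.
Subtract selections that omit an entire group: no engineers → C(9,5) = 126; no managers → C(11,5) = 462; no designers → C(8,5) = 56.
Add back selections omitting two groups (i.e. drawn from a single group): C(5,5) + C(3,5) + C(6,5) = 7.
By inclusion–exclusion: 2002 − 644 + 7 = 1365.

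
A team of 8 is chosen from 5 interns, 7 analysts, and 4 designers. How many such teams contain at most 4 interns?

Split by how many interns are chosen (0 through 4).
Sum: C(5,0)·C(11,8) + C(5,1)·C(11,7) + C(5,2)·C(11,6) + C(5,3)·C(11,5) + C(5,4)·C(11,4) = 165 + 1650 + 4620 + 4620 + 1650 = 12705.

12705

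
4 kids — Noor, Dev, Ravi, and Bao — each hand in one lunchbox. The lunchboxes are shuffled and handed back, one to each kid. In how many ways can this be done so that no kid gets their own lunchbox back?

9

Let Aᵢ be the assignments in which kid i gets their own lunchbox. We want the size of the complement of A₁∪…∪A_4.
By inclusion–exclusion this is Σ_{j=0}^{4} (−1)^j C(4,j)·(4−j)!.
Computing: 24 − 24 + 12 − 4 + 1 = 9.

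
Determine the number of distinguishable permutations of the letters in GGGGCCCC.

70

Letter multiplicities in GGGGCCCC: C×4, G×4.
So there are 8! / (4!·4!) = 70 distinguishable arrangements.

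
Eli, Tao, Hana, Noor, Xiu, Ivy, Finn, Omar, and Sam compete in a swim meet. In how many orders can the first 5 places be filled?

This is an ordered selection of 5 from 9: P(9,5).
That gives 9 × 8 × 7 × 6 × 5 = 15120.

15120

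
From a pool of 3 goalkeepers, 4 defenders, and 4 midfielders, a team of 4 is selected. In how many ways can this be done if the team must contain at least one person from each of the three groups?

With no constraint there are C(11,4) = 330 possible selections.
Selections missing a whole group: no goalkeepers → C(8,4) = 70; no defenders → C(7,4) = 35; no midfielders → C(7,4) = 35.
Add back selections omitting two groups (i.e. drawn from a single group): C(3,4) + C(4,4) + C(4,4) = 2.
By inclusion–exclusion: 330 − 140 + 2 = 192.

192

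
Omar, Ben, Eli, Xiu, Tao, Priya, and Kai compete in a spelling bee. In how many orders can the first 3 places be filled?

210

This is an ordered selection of 3 from 7: P(7,3).
That gives 7 × 6 × 5 = 210.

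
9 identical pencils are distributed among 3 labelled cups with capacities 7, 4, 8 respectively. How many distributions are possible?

36

Ignoring the caps, the number of non-negative solutions to x_1+…+x_3 = 9 is C(11,2) = 55.
Subtract solutions that violate a single cap (substitute x_i' = x_i − (cap_i+1)): x_1 ≥ 8 gives C(3,2) = 3; x_2 ≥ 5 gives C(6,2) = 15; x_3 ≥ 9 gives C(2,2) = 1. Together 19.
No two caps can be exceeded simultaneously, so the pair terms are all 0.
By inclusion–exclusion the count is 55 − 19 + 0 = 36.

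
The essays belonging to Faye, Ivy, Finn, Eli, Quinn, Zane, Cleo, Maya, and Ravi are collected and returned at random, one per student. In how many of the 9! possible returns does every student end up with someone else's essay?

133496

Let Aᵢ be the assignments in which student i gets their own essay. We want the size of the complement of A₁∪…∪A_9.
By inclusion–exclusion this is Σ_{j=0}^{9} (−1)^j C(9,j)·(9−j)!.
Computing: 362880 − 362880 + 181440 − 60480 + 15120 − 3024 + 504 − 72 + 9 − 1 = 133496.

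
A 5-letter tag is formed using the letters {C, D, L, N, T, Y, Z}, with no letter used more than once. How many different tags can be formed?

2520

This is a permutation of 5 out of 7: P(7,5) = 7!/2!.
That product is 7 × 6 × 5 × 4 × 3 = 2520.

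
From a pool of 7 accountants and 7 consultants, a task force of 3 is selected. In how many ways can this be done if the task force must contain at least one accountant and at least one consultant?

With no constraint there are C(14,3) = 364 possible selections.
Selections missing a whole group: no accountants → C(7,3) = 35; no consultants → C(7,3) = 35.
Both groups omitted at once is impossible, so 364 − 70 = 294.

294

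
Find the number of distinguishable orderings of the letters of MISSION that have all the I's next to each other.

Treat the 2 copies of I as a single block. The multiset to arrange is then {II, M, N, O, S, S}, 6 items in all.
That gives (6)!/(2!) = 360 arrangements.

360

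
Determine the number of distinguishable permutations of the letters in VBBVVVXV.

Letter multiplicities in VBBVVVXV: B×2, V×5, X×1.
So there are 8! / (5!·2!) = 168 distinguishable arrangements.

168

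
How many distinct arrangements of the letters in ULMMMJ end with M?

With the last slot taken by M, it remains to arrange the other 5 letters (ULMMJ).
Those 5 letters have M appearing twice, giving (5)!/(2!) = 60.

60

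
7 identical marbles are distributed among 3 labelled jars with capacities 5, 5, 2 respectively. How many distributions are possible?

15

By stars and bars, unrestricted non-negative solutions to x_1+…+x_3 = 7 number C(7+2,2) = 36.
Subtract solutions that violate a single cap (substitute x_i' = x_i − (cap_i+1)): x_1 ≥ 6 gives C(3,2) = 3; x_2 ≥ 6 gives C(3,2) = 3; x_3 ≥ 3 gives C(6,2) = 15. Together 21.
No two caps can be exceeded simultaneously, so the pair terms are all 0.
By inclusion–exclusion the count is 36 − 21 + 0 = 15.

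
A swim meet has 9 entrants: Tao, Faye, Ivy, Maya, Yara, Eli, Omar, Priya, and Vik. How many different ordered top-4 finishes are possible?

3024

There are 9 choices for 1st place, 8 for 2nd, and so on down to 6 for position 4.
That gives 9 × 8 × 7 × 6 = 3024.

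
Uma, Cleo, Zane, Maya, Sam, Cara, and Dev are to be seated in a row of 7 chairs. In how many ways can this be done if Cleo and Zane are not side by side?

Of the 7! = 5040 arrangements, those with Cleo and Zane adjacent number 2 × 6! = 1440 (treat the pair as a block with 2 internal orders).
So 5040 − 1440 = 3600 arrangements keep them apart.

3600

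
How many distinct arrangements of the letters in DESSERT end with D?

180

Fix D in the last position and arrange the remaining 6 letters.
Those 6 letters have E appearing twice and S appearing twice, giving (6)!/(2!·2!) = 180.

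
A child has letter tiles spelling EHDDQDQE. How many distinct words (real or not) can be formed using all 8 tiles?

The 8 letters of EHDDQDQE have repeats: D appearing 3 times, E appearing twice, and Q appearing twice.
The number of distinct arrangements is 8!/(3!·2!·2!) = 40320/24 = 1680.

1680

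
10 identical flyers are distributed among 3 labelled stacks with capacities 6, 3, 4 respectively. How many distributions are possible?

Without the upper bounds there are C(12,2) = 66 ways to split 10 among 3 stacks.
Subtract solutions that violate a single cap (substitute x_i' = x_i − (cap_i+1)): x_1 ≥ 7 gives C(5,2) = 10; x_2 ≥ 4 gives C(8,2) = 28; x_3 ≥ 5 gives C(7,2) = 21. Together 59.
Add back pairs where two caps are both exceeded: 0 + 0 + 3 = 3.
By inclusion–exclusion the count is 66 − 59 + 3 = 10.

10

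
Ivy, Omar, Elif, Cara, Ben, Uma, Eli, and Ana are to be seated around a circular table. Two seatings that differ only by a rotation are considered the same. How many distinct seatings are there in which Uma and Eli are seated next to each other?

1440

Treat {Uma, Eli} as one unit (2 internal orders) and seat the resulting 7 units around the table: (6)! circular arrangements.
So 2 × (6)! = 2 × 720 = 1440.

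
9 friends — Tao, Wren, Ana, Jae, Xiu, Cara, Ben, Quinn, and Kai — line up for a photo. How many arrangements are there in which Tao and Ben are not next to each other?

There are 9! = 362880 arrangements in all. If Tao and Ben are adjacent, merging them into one block gives 2·(8)! = 80640 arrangements.
So 362880 − 80640 = 282240 arrangements keep them apart.

282240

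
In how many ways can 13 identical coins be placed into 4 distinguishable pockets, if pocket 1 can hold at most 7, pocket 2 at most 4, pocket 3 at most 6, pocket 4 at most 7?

205

Ignoring the caps, the number of non-negative solutions to x_1+…+x_4 = 13 is C(16,3) = 560.
Subtract solutions that violate a single cap (substitute x_i' = x_i − (cap_i+1)): x_1 ≥ 8 gives C(8,3) = 56; x_2 ≥ 5 gives C(11,3) = 165; x_3 ≥ 7 gives C(9,3) = 84; x_4 ≥ 8 gives C(8,3) = 56. Together 361.
Add back pairs where two caps are both exceeded: 1 + 0 + 0 + 4 + 1 + 0 = 6.
By inclusion–exclusion the count is 560 − 361 + 6 = 205.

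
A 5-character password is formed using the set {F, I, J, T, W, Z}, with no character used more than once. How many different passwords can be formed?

Choose and order 5 of the 6 symbols: the first character has 6 options, the next 5, and so on down to 2.
6 × 5 × 4 × 3 × 2 = 720.

720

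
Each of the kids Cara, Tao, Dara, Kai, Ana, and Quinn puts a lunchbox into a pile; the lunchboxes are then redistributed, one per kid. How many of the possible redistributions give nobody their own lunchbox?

265

Let Aᵢ be the assignments in which kid i gets their own lunchbox. We want the size of the complement of A₁∪…∪A_6.
By inclusion–exclusion this is Σ_{j=0}^{6} (−1)^j C(6,j)·(6−j)!.
Computing: 720 − 720 + 360 − 120 + 30 − 6 + 1 = 265.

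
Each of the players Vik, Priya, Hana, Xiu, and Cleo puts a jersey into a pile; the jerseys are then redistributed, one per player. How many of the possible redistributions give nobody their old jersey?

44

Count assignments avoiding every fixed point. For any j of the 5 players fixed to their old jersey, the other 5−j can be arranged in (5−j)! ways.
By inclusion–exclusion this is Σ_{j=0}^{5} (−1)^j C(5,j)·(5−j)!.
Computing: 120 − 120 + 60 − 20 + 5 − 1 = 44.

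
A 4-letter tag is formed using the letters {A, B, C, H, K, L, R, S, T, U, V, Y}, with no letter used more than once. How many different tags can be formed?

11880

Choose and order 4 of the 12 symbols: the first letter has 12 options, the next 11, then 10, 9.
That product is 12 × 11 × 10 × 9 = 11880.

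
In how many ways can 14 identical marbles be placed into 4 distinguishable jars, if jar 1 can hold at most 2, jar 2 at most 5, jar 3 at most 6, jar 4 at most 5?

31

By stars and bars, unrestricted non-negative solutions to x_1+…+x_4 = 14 number C(14+3,3) = 680.
Subtract solutions that violate a single cap (substitute x_i' = x_i − (cap_i+1)): x_1 ≥ 3 gives C(14,3) = 364; x_2 ≥ 6 gives C(11,3) = 165; x_3 ≥ 7 gives C(10,3) = 120; x_4 ≥ 6 gives C(11,3) = 165. Together 814.
Add back pairs where two caps are both exceeded: 56 + 35 + 56 + 4 + 10 + 4 = 165.
By inclusion–exclusion the count is 680 − 814 + 165 = 31.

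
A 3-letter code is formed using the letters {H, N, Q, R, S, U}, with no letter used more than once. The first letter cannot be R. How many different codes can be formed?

100

The first letter has 6−1 = 5 choices (anything except R).
The remaining 2 letters are filled from the other 5 symbols without repetition: 5 × 4 = 20.
Total: 5 × 20 = 100.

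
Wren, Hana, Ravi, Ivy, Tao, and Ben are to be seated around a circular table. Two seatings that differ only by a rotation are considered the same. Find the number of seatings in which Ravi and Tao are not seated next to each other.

All circular seatings of 6 people number (5)! = 120.
Those with Ravi next to Tao: fuse the pair into one unit and seat 5 units around a circle — 2·(4)! = 48.
Subtracting, 120 − 48 = 72.

72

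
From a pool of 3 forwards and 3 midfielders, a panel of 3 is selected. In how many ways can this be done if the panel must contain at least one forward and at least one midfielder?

18

With no constraint there are C(6,3) = 20 possible selections.
Subtract selections that omit an entire group: no forwards → C(3,3) = 1; no midfielders → C(3,3) = 1.
Both groups omitted at once is impossible, so 20 − 2 = 18.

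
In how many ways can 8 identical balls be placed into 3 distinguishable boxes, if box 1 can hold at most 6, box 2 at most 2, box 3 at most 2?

By stars and bars, unrestricted non-negative solutions to x_1+…+x_3 = 8 number C(8+2,2) = 45.
Subtract solutions that violate a single cap (substitute x_i' = x_i − (cap_i+1)): x_1 ≥ 7 gives C(3,2) = 3; x_2 ≥ 3 gives C(7,2) = 21; x_3 ≥ 3 gives C(7,2) = 21. Together 45.
Add back pairs where two caps are both exceeded: 0 + 0 + 6 = 6.
By inclusion–exclusion the count is 45 − 45 + 6 = 6.

6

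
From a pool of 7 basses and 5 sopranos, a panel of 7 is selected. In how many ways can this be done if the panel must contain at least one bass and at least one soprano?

791

With no constraint there are C(12,7) = 792 possible selections.
Selections missing a whole group: no basses → C(5,7) = 0; no sopranos → C(7,7) = 1.
Both groups omitted at once is impossible, so 792 − 1 = 791.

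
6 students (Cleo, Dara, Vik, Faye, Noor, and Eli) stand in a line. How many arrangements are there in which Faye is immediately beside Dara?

240

Place the 4 others and the Faye-Dara pair as 5 objects in a line; the pair has 2 internal arrangements.
That gives 2 × 5! = 2 × 120 = 240.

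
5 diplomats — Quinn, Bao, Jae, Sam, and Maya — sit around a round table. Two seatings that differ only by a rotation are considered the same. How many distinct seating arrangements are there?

24

Around a circle, 5 distinct people have 5!/5 = (4)! = 24 rotationally distinct seatings.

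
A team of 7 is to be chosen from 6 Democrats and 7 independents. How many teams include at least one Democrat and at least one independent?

With no constraint there are C(13,7) = 1716 possible selections.
Subtract selections that omit an entire group: no Democrats → C(7,7) = 1; no independents → C(6,7) = 0.
Both groups omitted at once is impossible, so 1716 − 1 = 1715.

1715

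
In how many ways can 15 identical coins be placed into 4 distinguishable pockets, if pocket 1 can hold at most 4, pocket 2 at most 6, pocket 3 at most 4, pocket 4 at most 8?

99

Ignoring the caps, the number of non-negative solutions to x_1+…+x_4 = 15 is C(18,3) = 816.
Subtract solutions that violate a single cap (substitute x_i' = x_i − (cap_i+1)): x_1 ≥ 5 gives C(13,3) = 286; x_2 ≥ 7 gives C(11,3) = 165; x_3 ≥ 5 gives C(13,3) = 286; x_4 ≥ 9 gives C(9,3) = 84. Together 821.
Add back pairs where two caps are both exceeded: 20 + 56 + 4 + 20 + 0 + 4 = 104.
By inclusion–exclusion the count is 816 − 821 + 104 = 99.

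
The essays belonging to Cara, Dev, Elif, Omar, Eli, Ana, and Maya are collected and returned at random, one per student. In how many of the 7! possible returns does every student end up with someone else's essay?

1854

This is the derangement count D_7: permutations of 7 items with no fixed point.
By inclusion–exclusion this is Σ_{j=0}^{7} (−1)^j C(7,j)·(7−j)!.
Computing: 5040 − 5040 + 2520 − 840 + 210 − 42 + 7 − 1 = 1854.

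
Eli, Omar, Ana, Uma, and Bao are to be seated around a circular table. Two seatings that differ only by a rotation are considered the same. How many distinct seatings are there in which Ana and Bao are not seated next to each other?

12

Without the restriction there are (4)! = 24 seatings.
Seatings with Ana beside Bao: treat them as a block with 2 internal orders, giving 2 × (3)! = 12.
Subtracting, 24 − 12 = 12.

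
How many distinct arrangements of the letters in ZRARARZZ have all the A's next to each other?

140

Treat the 2 copies of A as a single block. The multiset to arrange is then {AA, R, R, R, Z, Z, Z}, 7 items in all.
That gives (7)!/(3!·3!) = 140 arrangements.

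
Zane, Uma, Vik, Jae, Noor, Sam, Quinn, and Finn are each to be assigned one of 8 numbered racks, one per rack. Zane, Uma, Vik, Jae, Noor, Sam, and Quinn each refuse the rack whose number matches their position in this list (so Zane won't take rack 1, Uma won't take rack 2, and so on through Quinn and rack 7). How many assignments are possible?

Let Aᵢ (for 1 ≤ i ≤ 7) be the placements that put person i in their forbidden rack. Any j of these fix j positions, leaving (8−j)! ways to fill the rest, and there are C(7,j) ways to pick which j.
By inclusion–exclusion, the number of valid placements is Σ_{j=0}^{7} (−1)^j C(7,j)·(8−j)!.
Computing: 40320 − 35280 + 15120 − 4200 + 840 − 126 + 14 − 1 = 16687.

16687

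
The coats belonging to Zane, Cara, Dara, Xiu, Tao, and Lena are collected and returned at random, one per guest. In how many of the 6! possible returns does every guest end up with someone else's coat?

Let Aᵢ be the assignments in which guest i gets their own coat. We want the size of the complement of A₁∪…∪A_6.
By inclusion–exclusion this is Σ_{j=0}^{6} (−1)^j C(6,j)·(6−j)!.
Computing: 720 − 720 + 360 − 120 + 30 − 6 + 1 = 265.

265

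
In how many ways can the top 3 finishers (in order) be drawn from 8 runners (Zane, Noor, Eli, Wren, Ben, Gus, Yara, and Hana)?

336

This is an ordered selection of 3 from 8: P(8,3).
That gives 8 × 7 × 6 = 336.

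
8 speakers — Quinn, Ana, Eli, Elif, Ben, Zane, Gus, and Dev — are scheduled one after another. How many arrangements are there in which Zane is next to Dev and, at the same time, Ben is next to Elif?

Treat {Zane,Dev} as one block (2 orders) and {Ben,Elif} as another (2 orders).
That leaves 6 units to arrange: 2 × 2 × 6! = 4 × 720 = 2880.

2880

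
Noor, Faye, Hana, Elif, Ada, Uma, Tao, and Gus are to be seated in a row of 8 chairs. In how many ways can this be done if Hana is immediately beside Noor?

Treat {Hana, Noor} as a single unit. There are 7 units to order, and the pair itself can be ordered 2 ways.
That gives 2 × 7! = 2 × 5040 = 10080.

10080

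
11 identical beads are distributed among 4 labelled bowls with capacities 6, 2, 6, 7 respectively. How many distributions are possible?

118

Without the upper bounds there are C(14,3) = 364 ways to split 11 among 4 bowls.
Subtract solutions that violate a single cap (substitute x_i' = x_i − (cap_i+1)): x_1 ≥ 7 gives C(7,3) = 35; x_2 ≥ 3 gives C(11,3) = 165; x_3 ≥ 7 gives C(7,3) = 35; x_4 ≥ 8 gives C(6,3) = 20. Together 255.
Add back pairs where two caps are both exceeded: 4 + 0 + 0 + 4 + 1 + 0 = 9.
By inclusion–exclusion the count is 364 − 255 + 9 = 118.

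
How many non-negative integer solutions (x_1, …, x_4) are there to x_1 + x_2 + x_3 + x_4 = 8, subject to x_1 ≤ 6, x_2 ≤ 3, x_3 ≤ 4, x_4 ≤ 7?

105

Ignoring the caps, the number of non-negative solutions to x_1+…+x_4 = 8 is C(11,3) = 165.
Subtract solutions that violate a single cap (substitute x_i' = x_i − (cap_i+1)): x_1 ≥ 7 gives C(4,3) = 4; x_2 ≥ 4 gives C(7,3) = 35; x_3 ≥ 5 gives C(6,3) = 20; x_4 ≥ 8 gives C(3,3) = 1. Together 60.
No two caps can be exceeded simultaneously, so the pair terms are all 0.
By inclusion–exclusion the count is 165 − 60 + 0 = 105.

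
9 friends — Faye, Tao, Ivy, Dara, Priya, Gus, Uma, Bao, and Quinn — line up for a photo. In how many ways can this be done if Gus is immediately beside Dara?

Place the 7 others and the Gus-Dara pair as 8 objects in a line; the pair has 2 internal arrangements.
So the count is 2·(8)! = 80640.

80640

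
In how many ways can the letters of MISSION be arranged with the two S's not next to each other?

There are 7!/(2!·2!) = 1260 arrangements of MISSION in total.
If the two S's are adjacent, glue them into one block, leaving 6 items to arrange: (6)!/(2!) = 360 ways.
Hence 1260 − 360 = 900.

900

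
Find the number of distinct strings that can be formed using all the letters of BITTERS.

BITTERS has 7 letters with T appearing twice.
Dividing 7! = 5040 by 2! = 2 for the repeated letters gives 2520.

2520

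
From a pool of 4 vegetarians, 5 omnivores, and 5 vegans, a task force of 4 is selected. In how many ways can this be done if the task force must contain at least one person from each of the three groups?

Total 4-person selections from all 14: C(14,4) = 1001.
Selections missing a whole group: no vegetarians → C(10,4) = 210; no omnivores → C(9,4) = 126; no vegans → C(9,4) = 126.
Add back selections omitting two groups (i.e. drawn from a single group): C(4,4) + C(5,4) + C(5,4) = 11.
By inclusion–exclusion: 1001 − 462 + 11 = 550.

550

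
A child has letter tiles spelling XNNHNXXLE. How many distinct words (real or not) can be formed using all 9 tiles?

XNNHNXXLE has 9 letters with N appearing 3 times and X appearing 3 times.
Dividing 9! = 362880 by 3!·3! = 36 for the repeated letters gives 10080.

10080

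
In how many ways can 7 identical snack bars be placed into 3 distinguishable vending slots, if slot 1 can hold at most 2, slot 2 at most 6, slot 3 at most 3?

11

By stars and bars, unrestricted non-negative solutions to x_1+…+x_3 = 7 number C(7+2,2) = 36.
Subtract solutions that violate a single cap (substitute x_i' = x_i − (cap_i+1)): x_1 ≥ 3 gives C(6,2) = 15; x_2 ≥ 7 gives C(2,2) = 1; x_3 ≥ 4 gives C(5,2) = 10. Together 26.
Add back pairs where two caps are both exceeded: 0 + 1 + 0 = 1.
By inclusion–exclusion the count is 36 − 26 + 1 = 11.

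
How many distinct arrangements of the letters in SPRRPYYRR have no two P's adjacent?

2940

There are 9!/(4!·2!·2!) = 3780 arrangements of SPRRPYYRR in total.
Arrangements with the P's together: treat PP as one letter, giving (8)!/(4!·2!) = 840.
Subtracting, 3780 − 840 = 2940 arrangements keep the P's apart.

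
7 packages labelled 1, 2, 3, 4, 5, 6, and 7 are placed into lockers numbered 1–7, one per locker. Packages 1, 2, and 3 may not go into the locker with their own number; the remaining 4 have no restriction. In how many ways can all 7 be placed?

3216

Let Aᵢ (for i ∈ {1, 2, 3}) be the placements that put package i in its forbidden locker. Any j of these fix j positions, leaving (7−j)! ways to fill the rest, and there are C(3,j) ways to pick which j.
By inclusion–exclusion, the number of valid placements is Σ_{j=0}^{3} (−1)^j C(3,j)·(7−j)!.
Computing: 5040 − 2160 + 360 − 24 = 3216.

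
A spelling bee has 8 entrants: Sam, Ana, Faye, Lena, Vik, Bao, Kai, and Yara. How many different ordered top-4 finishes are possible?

This is an ordered selection of 4 from 8: P(8,4).
That gives 8 × 7 × 6 × 5 = 1680.

1680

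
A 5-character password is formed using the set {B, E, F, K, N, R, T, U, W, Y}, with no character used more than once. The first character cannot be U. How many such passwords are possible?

The first character has 10−1 = 9 choices (anything except U).
The remaining 4 characters are filled from the other 9 symbols without repetition: 9 × 8 × 7 × 6 = 3024.
Total: 9 × 3024 = 27216.

27216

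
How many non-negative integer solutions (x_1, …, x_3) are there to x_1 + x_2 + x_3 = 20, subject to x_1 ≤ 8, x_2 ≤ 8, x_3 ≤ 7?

Ignoring the caps, the number of non-negative solutions to x_1+…+x_3 = 20 is C(22,2) = 231.
Subtract solutions that violate a single cap (substitute x_i' = x_i − (cap_i+1)): x_1 ≥ 9 gives C(13,2) = 78; x_2 ≥ 9 gives C(13,2) = 78; x_3 ≥ 8 gives C(14,2) = 91. Together 247.
Add back pairs where two caps are both exceeded: 6 + 10 + 10 = 26.
By inclusion–exclusion the count is 231 − 247 + 26 = 10.

10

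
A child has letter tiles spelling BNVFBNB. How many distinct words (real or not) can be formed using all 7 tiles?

420

BNVFBNB has 7 letters with B appearing 3 times and N appearing twice.
Dividing 7! = 5040 by 3!·2! = 12 for the repeated letters gives 420.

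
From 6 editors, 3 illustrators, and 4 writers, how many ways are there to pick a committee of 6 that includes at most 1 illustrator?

966

Split by how many illustrators are chosen (0 through 1).
Sum: C(3,0)·C(10,6) + C(3,1)·C(10,5) = 210 + 756 = 966.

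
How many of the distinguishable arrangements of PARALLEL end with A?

840

Fix A in the last position and arrange the remaining 7 letters.
Those 7 letters have L appearing 3 times, giving (7)!/(3!) = 840.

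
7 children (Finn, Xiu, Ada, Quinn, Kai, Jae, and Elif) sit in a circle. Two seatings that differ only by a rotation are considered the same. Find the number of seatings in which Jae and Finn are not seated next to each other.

480

Without the restriction there are (6)! = 720 seatings.
Seatings with Jae beside Finn: treat them as a block with 2 internal orders, giving 2 × (5)! = 240.
Subtracting, 720 − 240 = 480.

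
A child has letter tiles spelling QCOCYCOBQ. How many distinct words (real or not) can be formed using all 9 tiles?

The 9 letters of QCOCYCOBQ have repeats: C appearing 3 times, O appearing twice, and Q appearing twice.
So there are 9! / (3!·2!·2!) = 15120 distinguishable arrangements.

15120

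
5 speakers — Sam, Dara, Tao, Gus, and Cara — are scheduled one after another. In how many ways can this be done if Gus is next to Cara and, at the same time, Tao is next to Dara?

24

Treat {Gus,Cara} as one block (2 orders) and {Tao,Dara} as another (2 orders).
That leaves 3 units to arrange: 2 × 2 × 3! = 4 × 6 = 24.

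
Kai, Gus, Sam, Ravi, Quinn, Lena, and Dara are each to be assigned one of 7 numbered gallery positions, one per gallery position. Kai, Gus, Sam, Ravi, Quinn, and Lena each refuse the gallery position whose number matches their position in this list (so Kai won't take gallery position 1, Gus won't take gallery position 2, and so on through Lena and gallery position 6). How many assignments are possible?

Let Aᵢ (for 1 ≤ i ≤ 6) be the placements that put person i in their forbidden gallery position. Any j of these fix j positions, leaving (7−j)! ways to fill the rest, and there are C(6,j) ways to pick which j.
By inclusion–exclusion, the number of valid placements is Σ_{j=0}^{6} (−1)^j C(6,j)·(7−j)!.
Computing: 5040 − 4320 + 1800 − 480 + 90 − 12 + 1 = 2119.

2119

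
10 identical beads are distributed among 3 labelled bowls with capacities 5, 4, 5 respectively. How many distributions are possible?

Ignoring the caps, the number of non-negative solutions to x_1+…+x_3 = 10 is C(12,2) = 66.
Subtract solutions that violate a single cap (substitute x_i' = x_i − (cap_i+1)): x_1 ≥ 6 gives C(6,2) = 15; x_2 ≥ 5 gives C(7,2) = 21; x_3 ≥ 6 gives C(6,2) = 15. Together 51.
No two caps can be exceeded simultaneously, so the pair terms are all 0.
By inclusion–exclusion the count is 66 − 51 + 0 = 15.

15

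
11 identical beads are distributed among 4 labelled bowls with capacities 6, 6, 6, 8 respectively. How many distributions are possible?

By stars and bars, unrestricted non-negative solutions to x_1+…+x_4 = 11 number C(11+3,3) = 364.
Subtract solutions that violate a single cap (substitute x_i' = x_i − (cap_i+1)): x_1 ≥ 7 gives C(7,3) = 35; x_2 ≥ 7 gives C(7,3) = 35; x_3 ≥ 7 gives C(7,3) = 35; x_4 ≥ 9 gives C(5,3) = 10. Together 115.
No two caps can be exceeded simultaneously, so the pair terms are all 0.
By inclusion–exclusion the count is 364 − 115 + 0 = 249.

249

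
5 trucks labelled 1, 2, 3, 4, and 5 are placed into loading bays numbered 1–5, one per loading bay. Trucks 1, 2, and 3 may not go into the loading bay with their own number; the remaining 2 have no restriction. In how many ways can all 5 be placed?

Let Aᵢ (for i ∈ {1, 2, 3}) be the placements that put truck i in its forbidden loading bay. Any j of these fix j positions, leaving (5−j)! ways to fill the rest, and there are C(3,j) ways to pick which j.
By inclusion–exclusion, the number of valid placements is Σ_{j=0}^{3} (−1)^j C(3,j)·(5−j)!.
Computing: 120 − 72 + 18 − 2 = 64.

64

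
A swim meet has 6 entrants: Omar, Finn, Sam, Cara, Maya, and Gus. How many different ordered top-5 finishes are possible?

720

This is an ordered selection of 5 from 6: P(6,5).
That gives 6 × 5 × 4 × 3 × 2 = 720.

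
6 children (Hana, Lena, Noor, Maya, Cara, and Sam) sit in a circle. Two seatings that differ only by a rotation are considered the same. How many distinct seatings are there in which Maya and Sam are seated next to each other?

48

Treat {Maya, Sam} as one unit (2 internal orders) and seat the resulting 5 units around the table: (4)! circular arrangements.
So 2 × (4)! = 2 × 24 = 48.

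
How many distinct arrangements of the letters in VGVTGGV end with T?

20

Fix T in the last position and arrange the remaining 6 letters.
Those 6 letters have G appearing 3 times and V appearing 3 times, giving (6)!/(3!·3!) = 20.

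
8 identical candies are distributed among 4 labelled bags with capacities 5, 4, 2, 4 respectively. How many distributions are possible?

Without the upper bounds there are C(11,3) = 165 ways to split 8 among 4 bags.
Subtract solutions that violate a single cap (substitute x_i' = x_i − (cap_i+1)): x_1 ≥ 6 gives C(5,3) = 10; x_2 ≥ 5 gives C(6,3) = 20; x_3 ≥ 3 gives C(8,3) = 56; x_4 ≥ 5 gives C(6,3) = 20. Together 106.
Add back pairs where two caps are both exceeded: 0 + 0 + 0 + 1 + 0 + 1 = 2.
By inclusion–exclusion the count is 165 − 106 + 2 = 61.

61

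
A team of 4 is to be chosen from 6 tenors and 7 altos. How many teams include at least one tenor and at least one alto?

Total 4-person selections from all 13: C(13,4) = 715.
Selections missing a whole group: no tenors → C(7,4) = 35; no altos → C(6,4) = 15.
Both groups omitted at once is impossible, so 715 − 50 = 665.

665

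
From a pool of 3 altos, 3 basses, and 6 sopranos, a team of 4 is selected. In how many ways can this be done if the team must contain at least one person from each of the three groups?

Total 4-person selections from all 12: C(12,4) = 495.
Subtract selections that omit an entire group: no altos → C(9,4) = 126; no basses → C(9,4) = 126; no sopranos → C(6,4) = 15.
Add back selections omitting two groups (i.e. drawn from a single group): C(3,4) + C(3,4) + C(6,4) = 15.
By inclusion–exclusion: 495 − 267 + 15 = 243.

243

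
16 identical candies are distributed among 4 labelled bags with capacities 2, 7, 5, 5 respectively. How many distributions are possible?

By stars and bars, unrestricted non-negative solutions to x_1+…+x_4 = 16 number C(16+3,3) = 969.
Subtract solutions that violate a single cap (substitute x_i' = x_i − (cap_i+1)): x_1 ≥ 3 gives C(16,3) = 560; x_2 ≥ 8 gives C(11,3) = 165; x_3 ≥ 6 gives C(13,3) = 286; x_4 ≥ 6 gives C(13,3) = 286. Together 1297.
Add back pairs where two caps are both exceeded: 56 + 120 + 120 + 10 + 10 + 35 = 351.
Subtract triples: 0 + 0 + 4 + 0 = 4.
By inclusion–exclusion the count is 969 − 1297 + 351 − 4 = 19.

19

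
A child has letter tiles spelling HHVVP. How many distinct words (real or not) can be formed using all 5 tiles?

30

HHVVP has 5 letters with H appearing twice and V appearing twice.
So there are 5! / (2!·2!) = 30 distinguishable arrangements.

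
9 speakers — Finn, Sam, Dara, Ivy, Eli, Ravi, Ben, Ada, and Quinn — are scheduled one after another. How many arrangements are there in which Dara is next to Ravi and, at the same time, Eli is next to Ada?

20160

Treat {Dara,Ravi} as one block (2 orders) and {Eli,Ada} as another (2 orders).
That leaves 7 units to arrange: 2 × 2 × 7! = 4 × 5040 = 20160.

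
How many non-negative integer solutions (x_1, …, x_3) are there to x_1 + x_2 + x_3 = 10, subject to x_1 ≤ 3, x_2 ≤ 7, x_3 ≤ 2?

Without the upper bounds there are C(12,2) = 66 ways to split 10 among 3 variables.
Subtract solutions that violate a single cap (substitute x_i' = x_i − (cap_i+1)): x_1 ≥ 4 gives C(8,2) = 28; x_2 ≥ 8 gives C(4,2) = 6; x_3 ≥ 3 gives C(9,2) = 36. Together 70.
Add back pairs where two caps are both exceeded: 0 + 10 + 0 = 10.
By inclusion–exclusion the count is 66 − 70 + 10 = 6.

6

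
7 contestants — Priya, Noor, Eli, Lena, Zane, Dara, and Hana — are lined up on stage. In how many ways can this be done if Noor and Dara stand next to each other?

Treat {Noor, Dara} as a single unit. There are 6 units to order, and the pair itself can be ordered 2 ways.
That gives 2 × 6! = 2 × 720 = 1440.

1440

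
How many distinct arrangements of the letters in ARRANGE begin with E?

180

Fix E in the first position and arrange the remaining 6 letters.
Those 6 letters have A appearing twice and R appearing twice, giving (6)!/(2!·2!) = 180.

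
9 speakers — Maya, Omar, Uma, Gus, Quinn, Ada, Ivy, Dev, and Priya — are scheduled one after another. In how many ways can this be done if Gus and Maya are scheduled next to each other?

Glue Gus and Maya into one block (2 internal orders), leaving 8 units to arrange in a row.
That gives 2 × 8! = 2 × 40320 = 80640.

80640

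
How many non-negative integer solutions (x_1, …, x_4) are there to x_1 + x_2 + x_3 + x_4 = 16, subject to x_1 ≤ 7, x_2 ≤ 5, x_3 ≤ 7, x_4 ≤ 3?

Ignoring the caps, the number of non-negative solutions to x_1+…+x_4 = 16 is C(19,3) = 969.
Subtract solutions that violate a single cap (substitute x_i' = x_i − (cap_i+1)): x_1 ≥ 8 gives C(11,3) = 165; x_2 ≥ 6 gives C(13,3) = 286; x_3 ≥ 8 gives C(11,3) = 165; x_4 ≥ 4 gives C(15,3) = 455. Together 1071.
Add back pairs where two caps are both exceeded: 10 + 1 + 35 + 10 + 84 + 35 = 175.
By inclusion–exclusion the count is 969 − 1071 + 175 = 73.

73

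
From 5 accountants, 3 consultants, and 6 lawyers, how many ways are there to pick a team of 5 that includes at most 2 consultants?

Split by how many consultants are chosen (0 through 2).
Sum: C(3,0)·C(11,5) + C(3,1)·C(11,4) + C(3,2)·C(11,3) = 462 + 990 + 495 = 1947.

1947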